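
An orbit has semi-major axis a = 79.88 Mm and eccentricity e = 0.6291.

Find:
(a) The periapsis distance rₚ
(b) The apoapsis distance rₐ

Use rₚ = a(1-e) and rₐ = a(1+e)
a = 79.88 Mm = 7.988 × 10^7 m
e = 0.6291:  1 − e = 0.3709,  1 + e = 1.6291
(a) rₚ = a(1 − e) = 7.988 × 10^7 m × 0.3709 = 2.96275 × 10^7 m ≈ 29.63 Mm
(b) rₐ = a(1 + e) = 7.988 × 10^7 m × 1.6291 = 1.30133 × 10^8 m ≈ 130.1 Mm

Final answer:
(a) rₚ = 29.63 Mm
(b) rₐ = 130.1 Mm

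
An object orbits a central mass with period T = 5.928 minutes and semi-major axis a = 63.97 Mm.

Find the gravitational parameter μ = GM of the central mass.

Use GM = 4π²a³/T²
T = 5.928 minutes = 355.68 s
a = 63.97 Mm = 6.397 × 10^7 m
a³ = 2.61776 × 10^23 m³
T² = 126508 s²
GM = 4π² × (2.61776 × 10^23) / 126508 = 8.16902 × 10^19 m³/s²
GM ≈ 8.169 × 10^19 m³/s²

Final answer: GM = 8.169 × 10^19 m³/s²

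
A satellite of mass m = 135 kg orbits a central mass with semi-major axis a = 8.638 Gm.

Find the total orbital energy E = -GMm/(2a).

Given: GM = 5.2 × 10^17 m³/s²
a = 8.638 Gm = 8.638 × 10^9 m
GM = 5.2 × 10^17 m³/s²
2a = 1.7276 × 10^10 m
GMm = 5.2 × 10^17 × 135 = 7.02 × 10^19 m³·kg/s²
E = −GMm/(2a) = -4.06344 × 10^9 J ≈ -4.063 GJ

Final answer: -4.063 GJ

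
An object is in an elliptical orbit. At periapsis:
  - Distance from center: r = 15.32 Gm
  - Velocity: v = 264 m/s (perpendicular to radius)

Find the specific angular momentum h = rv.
r = 15.32 Gm = 1.532 × 10^10 m
v = 264 m/s
h = rv = 1.532 × 10^10 × 264 = 4.04448 × 10^12 m²/s ≈ 4.044 × 10^12 m²/s

Final answer: h = 4.044 × 10^12 m²/s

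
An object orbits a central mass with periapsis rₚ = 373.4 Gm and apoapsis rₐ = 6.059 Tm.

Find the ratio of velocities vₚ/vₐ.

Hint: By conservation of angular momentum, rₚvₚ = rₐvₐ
rₚ = 373.4 Gm = 3.734 × 10^11 m
rₐ = 6.059 Tm = 6.059 × 10^12 m
rₚvₚ = rₐvₐ  ⇒  vₚ/vₐ = rₐ/rₚ
vₚ/vₐ = (6.059 × 10^12) / (3.734 × 10^11) = 16.2266

Final answer: vₚ/vₐ = 16.23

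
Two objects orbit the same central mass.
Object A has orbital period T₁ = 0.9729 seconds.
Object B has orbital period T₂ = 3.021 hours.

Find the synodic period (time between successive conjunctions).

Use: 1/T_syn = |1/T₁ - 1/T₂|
T₁ = 0.9729 seconds
T₂ = 3.021 hours = 10875.6 s
1/T₁ = 1.02785 s⁻¹
1/T₂ = 9.19489 × 10^-5 s⁻¹
|1/T₁ − 1/T₂| = 1.02776 s⁻¹
T_syn = 1 / |1/T₁ − 1/T₂| = 0.972987 s ≈ 0.973 seconds

Final answer: T_syn = 0.973 seconds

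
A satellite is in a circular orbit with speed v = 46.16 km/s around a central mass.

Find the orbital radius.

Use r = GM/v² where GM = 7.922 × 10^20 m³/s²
v = 46.16 km/s = 46160 m/s
GM = 7.922 × 10^20 m³/s²
v² = 2.13075 × 10^9 m²/s²
r = GM/v² = (7.922 × 10^20) / (2.13075 × 10^9) = 3.71795 × 10^11 m ≈ 371.8 Gm

Final answer: 371.8 Gm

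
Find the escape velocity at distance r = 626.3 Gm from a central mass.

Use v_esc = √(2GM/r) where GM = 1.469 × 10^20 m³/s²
r = 626.3 Gm = 6.263 × 10^11 m
GM = 1.469 × 10^20 m³/s²
2GM/r = 2 × (1.469 × 10^20) / (6.263 × 10^11) = 4.69104 × 10^8 m²/s²
v_esc = √(2GM/r) = 21658.8 m/s ≈ 21.66 km/s

Final answer: 21.66 km/s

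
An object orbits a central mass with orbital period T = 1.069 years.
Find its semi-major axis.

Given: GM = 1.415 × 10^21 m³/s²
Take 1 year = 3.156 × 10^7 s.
T = 1.069 years = 3.37376 × 10^7 s
GM = 1.415 × 10^21 m³/s²
Kepler's third law: a³ = GM T² / (4π²)
T² = 1.13823 × 10^15 s²
a³ = (1.415 × 10^21) × (1.13823 × 10^15) / (4π²) = 4.07968 × 10^34 m³
a = (a³)^(1/3) = 3.44251 × 10^11 m ≈ 344.3 Gm

Final answer: 344.3 Gm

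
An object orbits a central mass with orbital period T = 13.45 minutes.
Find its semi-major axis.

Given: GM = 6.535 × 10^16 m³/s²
T = 13.45 minutes = 807 s
GM = 6.535 × 10^16 m³/s²
Kepler's third law: a³ = GM T² / (4π²)
T² = 651249 s²
a³ = (6.535 × 10^16) × 651249 / (4π²) = 1.07804 × 10^21 m³
a = (a³)^(1/3) = 1.02536 × 10^7 m ≈ 1.025 × 10^7 m

Final answer: 1.025 × 10^7 m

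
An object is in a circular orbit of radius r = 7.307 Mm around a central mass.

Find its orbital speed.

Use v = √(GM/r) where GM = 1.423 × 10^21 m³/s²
r = 7.307 Mm = 7.307 × 10^6 m
GM = 1.423 × 10^21 m³/s²
GM/r = (1.423 × 10^21) / (7.307 × 10^6) = 1.94745 × 10^14 m²/s²
v = √(GM/r) = 1.39551 × 10^7 m/s ≈ 1.396 × 10^4 km/s

Final answer: 1.396 × 10^4 km/s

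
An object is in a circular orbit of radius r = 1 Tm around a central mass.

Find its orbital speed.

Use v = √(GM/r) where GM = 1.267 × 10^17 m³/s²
r = 1 Tm = 1 × 10^12 m
GM = 1.267 × 10^17 m³/s²
GM/r = (1.267 × 10^17) / (1 × 10^12) = 126700 m²/s²
v = √(GM/r) = 355.949 m/s ≈ 355.9 m/s

Final answer: 355.9 m/s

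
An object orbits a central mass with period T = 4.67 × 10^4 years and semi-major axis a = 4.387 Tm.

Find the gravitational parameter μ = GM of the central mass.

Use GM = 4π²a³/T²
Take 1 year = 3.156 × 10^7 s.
T = 4.67 × 10^4 years = 1.47385 × 10^12 s
a = 4.387 Tm = 4.387 × 10^12 m
a³ = 8.44312 × 10^37 m³
T² = 2.17224 × 10^24 s²
GM = 4π² × (8.44312 × 10^37) / (2.17224 × 10^24) = 1.53446 × 10^15 m³/s²
GM ≈ 1.534 × 10^15 m³/s²

Final answer: GM = 1.534 × 10^15 m³/s²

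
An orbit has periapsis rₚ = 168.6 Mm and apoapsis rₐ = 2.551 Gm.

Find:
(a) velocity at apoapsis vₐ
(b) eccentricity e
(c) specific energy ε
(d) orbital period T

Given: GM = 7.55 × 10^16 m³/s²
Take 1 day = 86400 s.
rₚ = 168.6 Mm = 1.686 × 10^8 m
rₐ = 2.551 Gm = 2.551 × 10^9 m
GM = 7.55 × 10^16 m³/s²
a = (rₚ + rₐ)/2 = 1.3598 × 10^9 m
e = (rₐ − rₚ)/(rₐ + rₚ) = (2.3824 × 10^9) / (2.7196 × 10^9) = 0.876011
(a) vₐ² = GM (2/rₐ − 1/a) = 7.55 × 10^16 × (7.84006 × 10^-10 − 7.35402 × 10^-10) = 3.6696 × 10^6 m²/s²;  vₐ = 1915.62 m/s ≈ 1.916 km/s
(b) e = 0.876011 ≈ 0.876
(c) 2a = 2.7196 × 10^9 m;  ε = −GM/(2a) = -2.77614 × 10^7 J/kg ≈ -27.76 MJ/kg
(d) a³ = 2.51435 × 10^27 m³;  T = 2π √(a³/GM) = 2π × 182490 s = 1.14662 × 10^6 s ≈ 13.27 days

Final answer:
(a) velocity at apoapsis vₐ = 1.916 km/s
(b) eccentricity e = 0.876
(c) specific energy ε = -27.76 MJ/kg
(d) orbital period T = 13.27 days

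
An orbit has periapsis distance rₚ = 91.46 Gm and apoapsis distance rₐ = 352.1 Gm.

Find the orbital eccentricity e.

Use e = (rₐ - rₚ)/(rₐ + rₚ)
rₚ = 91.46 Gm = 9.146 × 10^10 m
rₐ = 352.1 Gm = 3.521 × 10^11 m
rₐ − rₚ = 2.6064 × 10^11 m
rₐ + rₚ = 4.4356 × 10^11 m
e = (rₐ − rₚ)/(rₐ + rₚ) = 0.587609

Final answer: e = 0.5876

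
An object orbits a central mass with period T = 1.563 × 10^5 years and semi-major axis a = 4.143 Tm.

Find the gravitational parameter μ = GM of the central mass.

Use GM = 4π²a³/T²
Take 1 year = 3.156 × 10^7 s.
T = 1.563 × 10^5 years = 4.93283 × 10^12 s
a = 4.143 Tm = 4.143 × 10^12 m
a³ = 7.11123 × 10^37 m³
T² = 2.43328 × 10^25 s²
GM = 4π² × (7.11123 × 10^37) / (2.43328 × 10^25) = 1.15375 × 10^14 m³/s²
GM ≈ 1.154 × 10^14 m³/s²

Final answer: GM = 1.154 × 10^14 m³/s²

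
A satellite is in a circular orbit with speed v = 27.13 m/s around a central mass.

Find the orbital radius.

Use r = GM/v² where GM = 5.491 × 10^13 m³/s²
v = 27.13 m/s
GM = 5.491 × 10^13 m³/s²
v² = 736.037 m²/s²
r = GM/v² = (5.491 × 10^13) / 736.037 = 7.46022 × 10^10 m ≈ 7.46 × 10^10 m

Final answer: 7.46 × 10^10 m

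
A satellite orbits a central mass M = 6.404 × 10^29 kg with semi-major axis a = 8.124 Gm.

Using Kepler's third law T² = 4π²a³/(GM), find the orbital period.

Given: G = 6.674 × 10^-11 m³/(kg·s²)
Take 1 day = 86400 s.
M = 6.404 × 10^29 kg
GM = G × M = 6.674 × 10^-11 × 6.404 × 10^29 = 4.27403 × 10^19 m³/s²
a = 8.124 Gm = 8.124 × 10^9 m
a³ = 5.36179 × 10^29 m³
T = 2π √(a³/GM) = 2π √((5.36179 × 10^29) / (4.27403 × 10^19)) = 2π × 112005 s
T = 703746 s ≈ 8.145 days

Final answer: 8.145 days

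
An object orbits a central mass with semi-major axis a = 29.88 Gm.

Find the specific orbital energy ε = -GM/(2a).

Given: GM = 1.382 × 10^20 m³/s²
a = 29.88 Gm = 2.988 × 10^10 m
GM = 1.382 × 10^20 m³/s²
2a = 5.976 × 10^10 m
ε = −GM/(2a) = -2.31258 × 10^9 J/kg ≈ -2.313 GJ/kg

Final answer: -2.313 GJ/kg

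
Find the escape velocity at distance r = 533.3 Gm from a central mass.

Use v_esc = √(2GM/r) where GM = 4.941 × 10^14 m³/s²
r = 533.3 Gm = 5.333 × 10^11 m
GM = 4.941 × 10^14 m³/s²
2GM/r = 2 × (4.941 × 10^14) / (5.333 × 10^11) = 1852.99 m²/s²
v_esc = √(2GM/r) = 43.0464 m/s ≈ 43.05 m/s

Final answer: 43.05 m/s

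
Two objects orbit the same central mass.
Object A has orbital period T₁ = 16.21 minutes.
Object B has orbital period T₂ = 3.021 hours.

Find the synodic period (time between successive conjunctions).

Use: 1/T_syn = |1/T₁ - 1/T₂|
T₁ = 16.21 minutes = 972.6 s
T₂ = 3.021 hours = 10875.6 s
1/T₁ = 0.00102817 s⁻¹
1/T₂ = 9.19489 × 10^-5 s⁻¹
|1/T₁ − 1/T₂| = 0.000936223 s⁻¹
T_syn = 1 / |1/T₁ − 1/T₂| = 1068.12 s ≈ 17.8 minutes

Final answer: T_syn = 17.8 minutes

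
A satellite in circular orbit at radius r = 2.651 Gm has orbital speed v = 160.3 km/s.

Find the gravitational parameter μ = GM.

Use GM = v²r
r = 2.651 Gm = 2.651 × 10^9 m
v = 160.3 km/s = 160300 m/s
v² = 2.56961 × 10^10 m²/s²
GM = v²r = 2.56961 × 10^10 × 2.651 × 10^9 = 6.81203 × 10^19 m³/s²
GM ≈ 6.812 × 10^19 m³/s²

Final answer: GM = 6.812 × 10^19 m³/s²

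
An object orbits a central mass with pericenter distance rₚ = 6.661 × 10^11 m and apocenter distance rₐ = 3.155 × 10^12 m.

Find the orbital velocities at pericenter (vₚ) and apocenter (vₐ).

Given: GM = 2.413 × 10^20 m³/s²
rₚ = 6.661 × 10^11 m
rₐ = 3.155 × 10^12 m
GM = 2.413 × 10^20 m³/s²
a = (rₚ + rₐ)/2 = 1.91055 × 10^12 m
Vis-viva: v² = GM (2/r − 1/a)
vₚ² = 2.413 × 10^20 × (3.00255 × 10^-12 − 5.23409 × 10^-13) = 5.98217 × 10^8 m²/s²
vₚ = 24458.5 m/s ≈ 24.46 km/s
vₐ² = 2.413 × 10^20 × (6.33914 × 10^-13 − 5.23409 × 10^-13) = 2.66648 × 10^7 m²/s²
vₐ = 5163.8 m/s ≈ 5.164 km/s

Final answer: vₚ = 24.46 km/s, vₐ = 5.164 km/s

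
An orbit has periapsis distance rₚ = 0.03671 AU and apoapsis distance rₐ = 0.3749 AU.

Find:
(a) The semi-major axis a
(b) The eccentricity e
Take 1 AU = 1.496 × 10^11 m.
rₚ = 0.03671 AU = 5.49182 × 10^9 m
rₐ = 0.3749 AU = 5.6085 × 10^10 m
(a) a = (rₚ + rₐ)/2 = 3.07884 × 10^10 m ≈ 0.2058 AU
(b) e = (rₐ − rₚ)/(rₐ + rₚ) = (5.05932 × 10^10) / (6.15769 × 10^10) = 0.821627

Final answer:
(a) a = 0.2058 AU
(b) e = 0.8216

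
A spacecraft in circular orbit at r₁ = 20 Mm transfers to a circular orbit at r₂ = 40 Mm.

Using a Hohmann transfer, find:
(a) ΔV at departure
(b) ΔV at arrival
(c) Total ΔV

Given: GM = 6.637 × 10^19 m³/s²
r₁ = 20 Mm = 2 × 10^7 m
r₂ = 40 Mm = 4 × 10^7 m
GM = 6.637 × 10^19 m³/s²
Transfer ellipse: a_t = (r₁ + r₂)/2 = 3 × 10^7 m
Circular speed at r₁: v₁ = √(GM/r₁) = 1.82168 × 10^6 m/s
Transfer speed at r₁ (periapsis): v₁ₜ = √(GM(2/r₁ − 1/a_t)) = 2.10349 × 10^6 m/s
(a) ΔV₁ = v₁ₜ − v₁ = 281814 m/s ≈ 281.8 km/s
Circular speed at r₂: v₂ = √(GM/r₂) = 1.28812 × 10^6 m/s
Transfer speed at r₂ (apoapsis): v₂ₜ = √(GM(2/r₂ − 1/a_t)) = 1.05174 × 10^6 m/s
(b) ΔV₂ = v₂ − v₂ₜ = 236374 m/s ≈ 236.4 km/s
(c) ΔV_total = ΔV₁ + ΔV₂ = 518188 m/s ≈ 518.2 km/s

Final answer:
(a) ΔV₁ = 281.8 km/s
(b) ΔV₂ = 236.4 km/s
(c) ΔV_total = 518.2 km/s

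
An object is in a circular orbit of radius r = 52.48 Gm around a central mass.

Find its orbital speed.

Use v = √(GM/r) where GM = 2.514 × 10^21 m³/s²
r = 52.48 Gm = 5.248 × 10^10 m
GM = 2.514 × 10^21 m³/s²
GM/r = (2.514 × 10^21) / (5.248 × 10^10) = 4.7904 × 10^10 m²/s²
v = √(GM/r) = 218870 m/s ≈ 218.9 km/s

Final answer: 218.9 km/s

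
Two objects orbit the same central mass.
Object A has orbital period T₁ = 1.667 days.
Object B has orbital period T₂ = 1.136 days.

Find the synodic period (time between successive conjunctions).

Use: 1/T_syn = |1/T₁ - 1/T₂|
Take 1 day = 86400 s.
T₁ = 1.667 days = 144029 s
T₂ = 1.136 days = 98150.4 s
1/T₁ = 6.94306 × 10^-6 s⁻¹
1/T₂ = 1.01884 × 10^-5 s⁻¹
|1/T₁ − 1/T₂| = 3.24539 × 10^-6 s⁻¹
T_syn = 1 / |1/T₁ − 1/T₂| = 308129 s ≈ 3.566 days

Final answer: T_syn = 3.566 days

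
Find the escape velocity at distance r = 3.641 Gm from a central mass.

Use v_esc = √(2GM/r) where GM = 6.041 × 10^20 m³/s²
r = 3.641 Gm = 3.641 × 10^9 m
GM = 6.041 × 10^20 m³/s²
2GM/r = 2 × (6.041 × 10^20) / (3.641 × 10^9) = 3.31832 × 10^11 m²/s²
v_esc = √(2GM/r) = 576049 m/s ≈ 576 km/s

Final answer: 576 km/s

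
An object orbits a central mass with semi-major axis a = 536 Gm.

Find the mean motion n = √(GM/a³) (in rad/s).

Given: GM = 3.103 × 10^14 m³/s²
a = 536 Gm = 5.36 × 10^11 m
GM = 3.103 × 10^14 m³/s²
a³ = 1.53991 × 10^35 m³
GM/a³ = (3.103 × 10^14) / (1.53991 × 10^35) = 2.01506 × 10^-21 s⁻²
n = √(GM/a³) = 4.48894 × 10^-11 rad/s ≈ 4.489 × 10^-11 rad/s

Final answer: n = 4.489 × 10^-11 rad/s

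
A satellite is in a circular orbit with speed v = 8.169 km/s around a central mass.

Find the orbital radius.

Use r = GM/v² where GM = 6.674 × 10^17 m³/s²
v = 8.169 km/s = 8169 m/s
GM = 6.674 × 10^17 m³/s²
v² = 6.67326 × 10^7 m²/s²
r = GM/v² = (6.674 × 10^17) / (6.67326 × 10^7) = 1.00011 × 10^10 m ≈ 10 Gm

Final answer: 10 Gm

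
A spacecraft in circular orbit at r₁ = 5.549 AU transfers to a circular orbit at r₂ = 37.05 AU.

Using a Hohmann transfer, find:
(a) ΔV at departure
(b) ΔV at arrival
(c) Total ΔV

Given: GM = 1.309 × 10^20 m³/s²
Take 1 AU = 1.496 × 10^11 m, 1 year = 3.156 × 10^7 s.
r₁ = 5.549 AU = 8.3013 × 10^11 m
r₂ = 37.05 AU = 5.54268 × 10^12 m
GM = 1.309 × 10^20 m³/s²
Transfer ellipse: a_t = (r₁ + r₂)/2 = 3.18641 × 10^12 m
Circular speed at r₁: v₁ = √(GM/r₁) = 12557.3 m/s
Transfer speed at r₁ (periapsis): v₁ₜ = √(GM(2/r₁ − 1/a_t)) = 16561.7 m/s
(a) ΔV₁ = v₁ₜ − v₁ = 4004.43 m/s ≈ 0.8448 AU/year
Circular speed at r₂: v₂ = √(GM/r₂) = 4859.71 m/s
Transfer speed at r₂ (apoapsis): v₂ₜ = √(GM(2/r₂ − 1/a_t)) = 2480.46 m/s
(b) ΔV₂ = v₂ − v₂ₜ = 2379.24 m/s ≈ 0.5019 AU/year
(c) ΔV_total = ΔV₁ + ΔV₂ = 6383.68 m/s ≈ 1.347 AU/year

Final answer:
(a) ΔV₁ = 0.8448 AU/year
(b) ΔV₂ = 0.5019 AU/year
(c) ΔV_total = 1.347 AU/year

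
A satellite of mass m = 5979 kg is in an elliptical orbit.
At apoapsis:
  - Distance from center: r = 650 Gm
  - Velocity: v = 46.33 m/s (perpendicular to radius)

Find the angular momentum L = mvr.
r = 650 Gm = 6.5 × 10^11 m
v = 46.33 m/s
vr = 46.33 × 6.5 × 10^11 = 3.01145 × 10^13 m²/s
L = m × vr = 5979 × 3.01145 × 10^13 = 1.80055 × 10^17 kg·m²/s ≈ 1.801 × 10^17 kg·m²/s

Final answer: L = 1.801 × 10^17 kg·m²/s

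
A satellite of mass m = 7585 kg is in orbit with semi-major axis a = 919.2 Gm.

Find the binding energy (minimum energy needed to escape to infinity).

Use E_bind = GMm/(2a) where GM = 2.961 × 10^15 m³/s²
a = 919.2 Gm = 9.192 × 10^11 m
GM = 2.961 × 10^15 m³/s²
m = 7585 kg
GMm = 2.961 × 10^15 × 7585 = 2.24592 × 10^19 m³·kg/s²
2a = 1.8384 × 10^12 m
E_bind = GMm/(2a) = 1.22167 × 10^7 J ≈ 12.22 MJ

Final answer: 12.22 MJ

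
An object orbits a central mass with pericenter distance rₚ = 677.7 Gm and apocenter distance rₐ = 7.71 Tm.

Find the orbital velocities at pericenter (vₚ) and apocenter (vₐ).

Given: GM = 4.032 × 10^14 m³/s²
rₚ = 677.7 Gm = 6.777 × 10^11 m
rₐ = 7.71 Tm = 7.71 × 10^12 m
GM = 4.032 × 10^14 m³/s²
a = (rₚ + rₐ)/2 = 4.19385 × 10^12 m
Vis-viva: v² = GM (2/r − 1/a)
vₚ² = 4.032 × 10^14 × (2.95116 × 10^-12 − 2.38444 × 10^-13) = 1093.77 m²/s²
vₚ = 33.0721 m/s ≈ 33.07 m/s
vₐ² = 4.032 × 10^14 × (2.59403 × 10^-13 − 2.38444 × 10^-13) = 8.45066 m²/s²
vₐ = 2.907 m/s ≈ 2.907 m/s

Final answer: vₚ = 33.07 m/s, vₐ = 2.907 m/s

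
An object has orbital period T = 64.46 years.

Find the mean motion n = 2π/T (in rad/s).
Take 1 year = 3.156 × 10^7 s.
T = 64.46 years = 2.03436 × 10^9 s
n = 2π / (2.03436 × 10^9 s) = 3.08854 × 10^-9 rad/s ≈ 3.089 × 10^-9 rad/s

Final answer: n = 3.089 × 10^-9 rad/s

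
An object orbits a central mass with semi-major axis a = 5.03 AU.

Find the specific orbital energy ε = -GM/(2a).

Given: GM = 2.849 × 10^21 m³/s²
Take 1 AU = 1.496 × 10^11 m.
a = 5.03 AU = 7.52488 × 10^11 m
GM = 2.849 × 10^21 m³/s²
2a = 1.50498 × 10^12 m
ε = −GM/(2a) = -1.89305 × 10^9 J/kg ≈ -1.893 GJ/kg

Final answer: -1.893 GJ/kg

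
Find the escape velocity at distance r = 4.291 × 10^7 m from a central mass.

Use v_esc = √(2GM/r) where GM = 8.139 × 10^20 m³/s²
r = 4.291 × 10^7 m
GM = 8.139 × 10^20 m³/s²
2GM/r = 2 × (8.139 × 10^20) / (4.291 × 10^7) = 3.79352 × 10^13 m²/s²
v_esc = √(2GM/r) = 6.15916 × 10^6 m/s ≈ 6159 km/s

Final answer: 6159 km/s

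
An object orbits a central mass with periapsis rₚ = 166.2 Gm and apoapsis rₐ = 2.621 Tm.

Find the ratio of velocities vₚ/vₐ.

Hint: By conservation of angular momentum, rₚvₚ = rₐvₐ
rₚ = 166.2 Gm = 1.662 × 10^11 m
rₐ = 2.621 Tm = 2.621 × 10^12 m
rₚvₚ = rₐvₐ  ⇒  vₚ/vₐ = rₐ/rₚ
vₚ/vₐ = (2.621 × 10^12) / (1.662 × 10^11) = 15.7702

Final answer: vₚ/vₐ = 15.77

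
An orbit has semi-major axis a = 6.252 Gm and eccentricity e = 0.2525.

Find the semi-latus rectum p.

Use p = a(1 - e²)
a = 6.252 Gm = 6.252 × 10^9 m
e = 0.2525,  e² = 0.0637563,  1 − e² = 0.936244
p = a(1 − e²) = 6.252 × 10^9 m × 0.936244 = 5.8534 × 10^9 m ≈ 5.853 Gm

Final answer: p = 5.853 Gm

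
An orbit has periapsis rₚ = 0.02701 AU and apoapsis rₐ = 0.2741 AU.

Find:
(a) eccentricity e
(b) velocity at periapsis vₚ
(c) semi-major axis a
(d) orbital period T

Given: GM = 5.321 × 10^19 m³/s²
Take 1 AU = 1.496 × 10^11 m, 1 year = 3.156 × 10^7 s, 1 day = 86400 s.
rₚ = 0.02701 AU = 4.0407 × 10^9 m
rₐ = 0.2741 AU = 4.10054 × 10^10 m
GM = 5.321 × 10^19 m³/s²
a = (rₚ + rₐ)/2 = 2.2523 × 10^10 m
e = (rₐ − rₚ)/(rₐ + rₚ) = (3.69647 × 10^10) / (4.50461 × 10^10) = 0.820597
(a) e = 0.820597 ≈ 0.8206
(b) vₚ² = GM (2/rₚ − 1/a) = 5.321 × 10^19 × (4.94964 × 10^-10 − 4.4399 × 10^-11) = 2.39746 × 10^10 m²/s²;  vₚ = 154837 m/s ≈ 32.66 AU/year
(c) a = 2.2523 × 10^10 m ≈ 0.1506 AU
(d) a³ = 1.14256 × 10^31 m³;  T = 2π √(a³/GM) = 2π × 463387 s = 2.91154 × 10^6 s ≈ 33.7 days

Final answer:
(a) eccentricity e = 0.8206
(b) velocity at periapsis vₚ = 32.66 AU/year
(c) semi-major axis a = 0.1506 AU
(d) orbital period T = 33.7 days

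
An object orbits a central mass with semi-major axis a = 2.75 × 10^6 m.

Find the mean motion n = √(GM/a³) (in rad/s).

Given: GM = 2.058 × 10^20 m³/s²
a = 2.75 × 10^6 m
GM = 2.058 × 10^20 m³/s²
a³ = 2.07969 × 10^19 m³
GM/a³ = (2.058 × 10^20) / (2.07969 × 10^19) = 9.89572 s⁻²
n = √(GM/a³) = 3.14575 rad/s ≈ 3.146 rad/s

Final answer: n = 3.146 rad/s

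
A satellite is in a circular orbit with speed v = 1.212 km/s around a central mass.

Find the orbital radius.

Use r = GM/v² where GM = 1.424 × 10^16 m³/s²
v = 1.212 km/s = 1212 m/s
GM = 1.424 × 10^16 m³/s²
v² = 1.46894 × 10^6 m²/s²
r = GM/v² = (1.424 × 10^16) / (1.46894 × 10^6) = 9.69404 × 10^9 m ≈ 9.694 Gm

Final answer: 9.694 Gm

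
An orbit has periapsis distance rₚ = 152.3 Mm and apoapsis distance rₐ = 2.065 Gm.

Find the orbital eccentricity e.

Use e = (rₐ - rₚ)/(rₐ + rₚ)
rₚ = 152.3 Mm = 1.523 × 10^8 m
rₐ = 2.065 Gm = 2.065 × 10^9 m
rₐ − rₚ = 1.9127 × 10^9 m
rₐ + rₚ = 2.2173 × 10^9 m
e = (rₐ − rₚ)/(rₐ + rₚ) = 0.862626

Final answer: e = 0.8626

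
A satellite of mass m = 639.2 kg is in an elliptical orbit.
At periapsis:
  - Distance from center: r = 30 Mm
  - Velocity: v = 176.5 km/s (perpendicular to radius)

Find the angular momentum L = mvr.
r = 30 Mm = 3 × 10^7 m
v = 176.5 km/s = 176500 m/s
vr = 176500 × 3 × 10^7 = 5.295 × 10^12 m²/s
L = m × vr = 639.2 × 5.295 × 10^12 = 3.38456 × 10^15 kg·m²/s ≈ 3.385 × 10^15 kg·m²/s

Final answer: L = 3.385 × 10^15 kg·m²/s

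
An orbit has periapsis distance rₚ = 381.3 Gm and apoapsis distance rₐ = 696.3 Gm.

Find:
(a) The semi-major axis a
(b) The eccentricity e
rₚ = 381.3 Gm = 3.813 × 10^11 m
rₐ = 696.3 Gm = 6.963 × 10^11 m
(a) a = (rₚ + rₐ)/2 = 5.388 × 10^11 m ≈ 538.8 Gm
(b) e = (rₐ − rₚ)/(rₐ + rₚ) = (3.15 × 10^11) / (1.0776 × 10^12) = 0.292316

Final answer:
(a) a = 538.8 Gm
(b) e = 0.2923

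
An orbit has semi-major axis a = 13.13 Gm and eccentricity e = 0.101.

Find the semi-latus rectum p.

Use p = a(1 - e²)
a = 13.13 Gm = 1.313 × 10^10 m
e = 0.101,  e² = 0.010201,  1 − e² = 0.989799
p = a(1 − e²) = 1.313 × 10^10 m × 0.989799 = 1.29961 × 10^10 m ≈ 13 Gm

Final answer: p = 13 Gm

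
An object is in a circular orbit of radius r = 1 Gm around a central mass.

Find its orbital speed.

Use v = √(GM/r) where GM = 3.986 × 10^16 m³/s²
r = 1 Gm = 1 × 10^9 m
GM = 3.986 × 10^16 m³/s²
GM/r = (3.986 × 10^16) / (1 × 10^9) = 3.986 × 10^7 m²/s²
v = √(GM/r) = 6313.48 m/s ≈ 6.313 km/s

Final answer: 6.313 km/s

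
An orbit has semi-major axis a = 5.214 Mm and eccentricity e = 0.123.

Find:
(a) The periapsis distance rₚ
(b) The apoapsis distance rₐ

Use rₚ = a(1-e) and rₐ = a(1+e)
a = 5.214 Mm = 5.214 × 10^6 m
e = 0.123:  1 − e = 0.877,  1 + e = 1.123
(a) rₚ = a(1 − e) = 5.214 × 10^6 m × 0.877 = 4.57268 × 10^6 m ≈ 4.573 Mm
(b) rₐ = a(1 + e) = 5.214 × 10^6 m × 1.123 = 5.85532 × 10^6 m ≈ 5.855 Mm

Final answer:
(a) rₚ = 4.573 Mm
(b) rₐ = 5.855 Mm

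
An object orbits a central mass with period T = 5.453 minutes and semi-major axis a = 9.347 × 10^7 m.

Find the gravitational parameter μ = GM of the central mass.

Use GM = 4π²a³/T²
T = 5.453 minutes = 327.18 s
a = 9.347 × 10^7 m
a³ = 8.16614 × 10^23 m³
T² = 107047 s²
GM = 4π² × (8.16614 × 10^23) / 107047 = 3.01164 × 10^20 m³/s²
GM ≈ 3.012 × 10^20 m³/s²

Final answer: GM = 3.012 × 10^20 m³/s²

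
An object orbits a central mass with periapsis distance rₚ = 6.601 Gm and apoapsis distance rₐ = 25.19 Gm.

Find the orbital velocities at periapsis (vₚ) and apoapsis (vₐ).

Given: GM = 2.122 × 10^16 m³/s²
rₚ = 6.601 Gm = 6.601 × 10^9 m
rₐ = 25.19 Gm = 2.519 × 10^10 m
GM = 2.122 × 10^16 m³/s²
a = (rₚ + rₐ)/2 = 1.58955 × 10^10 m
Vis-viva: v² = GM (2/r − 1/a)
vₚ² = 2.122 × 10^16 × (3.02984 × 10^-10 − 6.29109 × 10^-11) = 5.09436 × 10^6 m²/s²
vₚ = 2257.07 m/s ≈ 2.257 km/s
vₐ² = 2.122 × 10^16 × (7.93966 × 10^-11 − 6.29109 × 10^-11) = 349827 m²/s²
vₐ = 591.461 m/s ≈ 591.5 m/s

Final answer: vₚ = 2.257 km/s, vₐ = 591.5 m/s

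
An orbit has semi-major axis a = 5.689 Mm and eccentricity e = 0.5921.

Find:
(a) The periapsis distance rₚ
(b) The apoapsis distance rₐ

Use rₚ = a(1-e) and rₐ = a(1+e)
a = 5.689 Mm = 5.689 × 10^6 m
e = 0.5921:  1 − e = 0.4079,  1 + e = 1.5921
(a) rₚ = a(1 − e) = 5.689 × 10^6 m × 0.4079 = 2.32054 × 10^6 m ≈ 2.321 Mm
(b) rₐ = a(1 + e) = 5.689 × 10^6 m × 1.5921 = 9.05746 × 10^6 m ≈ 9.057 Mm

Final answer:
(a) rₚ = 2.321 Mm
(b) rₐ = 9.057 Mm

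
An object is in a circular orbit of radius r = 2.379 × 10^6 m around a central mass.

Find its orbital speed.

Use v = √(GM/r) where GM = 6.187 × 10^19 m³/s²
r = 2.379 × 10^6 m
GM = 6.187 × 10^19 m³/s²
GM/r = (6.187 × 10^19) / (2.379 × 10^6) = 2.60067 × 10^13 m²/s²
v = √(GM/r) = 5.09968 × 10^6 m/s ≈ 5100 km/s

Final answer: 5100 km/s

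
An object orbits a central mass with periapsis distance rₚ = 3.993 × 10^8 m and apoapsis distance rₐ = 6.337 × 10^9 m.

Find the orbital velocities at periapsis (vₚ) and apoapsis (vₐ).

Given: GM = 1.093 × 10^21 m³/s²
rₚ = 3.993 × 10^8 m
rₐ = 6.337 × 10^9 m
GM = 1.093 × 10^21 m³/s²
a = (rₚ + rₐ)/2 = 3.36815 × 10^9 m
Vis-viva: v² = GM (2/r − 1/a)
vₚ² = 1.093 × 10^21 × (5.00877 × 10^-9 − 2.96899 × 10^-10) = 5.15007 × 10^12 m²/s²
vₚ = 2.26938 × 10^6 m/s ≈ 2269 km/s
vₐ² = 1.093 × 10^21 × (3.15607 × 10^-10 − 2.96899 × 10^-10) = 2.04477 × 10^10 m²/s²
vₐ = 142995 m/s ≈ 143 km/s

Final answer: vₚ = 2269 km/s, vₐ = 143 km/s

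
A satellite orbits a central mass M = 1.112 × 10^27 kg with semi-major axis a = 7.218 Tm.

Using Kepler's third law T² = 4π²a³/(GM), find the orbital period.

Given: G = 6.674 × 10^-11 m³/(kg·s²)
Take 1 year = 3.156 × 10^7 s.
M = 1.112 × 10^27 kg
GM = G × M = 6.674 × 10^-11 × 1.112 × 10^27 = 7.42149 × 10^16 m³/s²
a = 7.218 Tm = 7.218 × 10^12 m
a³ = 3.76054 × 10^38 m³
T = 2π √(a³/GM) = 2π √((3.76054 × 10^38) / (7.42149 × 10^16)) = 2π × 7.11836 × 10^10 s
T = 4.4726 × 10^11 s ≈ 1.417 × 10^4 years

Final answer: 1.417 × 10^4 years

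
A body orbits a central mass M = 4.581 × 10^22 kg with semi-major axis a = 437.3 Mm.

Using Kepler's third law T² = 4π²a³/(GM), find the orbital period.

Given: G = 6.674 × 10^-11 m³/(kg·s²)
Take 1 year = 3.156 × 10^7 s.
M = 4.581 × 10^22 kg
GM = G × M = 6.674 × 10^-11 × 4.581 × 10^22 = 3.05736 × 10^12 m³/s²
a = 437.3 Mm = 4.373 × 10^8 m
a³ = 8.36254 × 10^25 m³
T = 2π √(a³/GM) = 2π √((8.36254 × 10^25) / (3.05736 × 10^12)) = 2π × 5.22993 × 10^6 s
T = 3.28606 × 10^7 s ≈ 1.041 years

Final answer: 1.041 years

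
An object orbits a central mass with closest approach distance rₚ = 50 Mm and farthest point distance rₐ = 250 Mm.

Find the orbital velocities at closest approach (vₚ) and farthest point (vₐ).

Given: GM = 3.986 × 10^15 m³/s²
rₚ = 50 Mm = 5 × 10^7 m
rₐ = 250 Mm = 2.5 × 10^8 m
GM = 3.986 × 10^15 m³/s²
a = (rₚ + rₐ)/2 = 1.5 × 10^8 m
Vis-viva: v² = GM (2/r − 1/a)
vₚ² = 3.986 × 10^15 × (4 × 10^-8 − 6.66667 × 10^-9) = 1.32867 × 10^8 m²/s²
vₚ = 11526.8 m/s ≈ 11.53 km/s
vₐ² = 3.986 × 10^15 × (8 × 10^-9 − 6.66667 × 10^-9) = 5.31467 × 10^6 m²/s²
vₐ = 2305.36 m/s ≈ 2.305 km/s

Final answer: vₚ = 11.53 km/s, vₐ = 2.305 km/s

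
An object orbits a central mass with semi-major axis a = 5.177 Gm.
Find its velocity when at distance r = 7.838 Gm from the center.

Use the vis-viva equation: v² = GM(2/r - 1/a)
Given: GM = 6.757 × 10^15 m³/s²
a = 5.177 Gm = 5.177 × 10^9 m
r = 7.838 Gm = 7.838 × 10^9 m
GM = 6.757 × 10^15 m³/s²
2/r − 1/a = 2.55167 × 10^-10 − 1.93162 × 10^-10 = 6.20051 × 10^-11 m⁻¹
v² = GM (2/r − 1/a) = 418968 m²/s²
v = 647.278 m/s ≈ 647.3 m/s

Final answer: 647.3 m/s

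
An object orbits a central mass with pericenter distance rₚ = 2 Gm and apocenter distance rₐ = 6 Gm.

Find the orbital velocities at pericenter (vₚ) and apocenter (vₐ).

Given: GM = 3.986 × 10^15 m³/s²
rₚ = 2 Gm = 2 × 10^9 m
rₐ = 6 Gm = 6 × 10^9 m
GM = 3.986 × 10^15 m³/s²
a = (rₚ + rₐ)/2 = 4 × 10^9 m
Vis-viva: v² = GM (2/r − 1/a)
vₚ² = 3.986 × 10^15 × (1 × 10^-9 − 2.5 × 10^-10) = 2.9895 × 10^6 m²/s²
vₚ = 1729.02 m/s ≈ 1.729 km/s
vₐ² = 3.986 × 10^15 × (3.33333 × 10^-10 − 2.5 × 10^-10) = 332167 m²/s²
vₐ = 576.339 m/s ≈ 576.3 m/s

Final answer: vₚ = 1.729 km/s, vₐ = 576.3 m/s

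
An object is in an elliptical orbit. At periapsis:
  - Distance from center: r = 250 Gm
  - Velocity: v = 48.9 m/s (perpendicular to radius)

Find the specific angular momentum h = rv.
r = 250 Gm = 2.5 × 10^11 m
v = 48.9 m/s
h = rv = 2.5 × 10^11 × 48.9 = 1.2225 × 10^13 m²/s ≈ 1.222 × 10^13 m²/s

Final answer: h = 1.222 × 10^13 m²/s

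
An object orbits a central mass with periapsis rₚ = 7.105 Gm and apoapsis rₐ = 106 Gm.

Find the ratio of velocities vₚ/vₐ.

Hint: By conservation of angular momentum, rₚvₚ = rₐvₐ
rₚ = 7.105 Gm = 7.105 × 10^9 m
rₐ = 106 Gm = 1.06 × 10^11 m
rₚvₚ = rₐvₐ  ⇒  vₚ/vₐ = rₐ/rₚ
vₚ/vₐ = (1.06 × 10^11) / (7.105 × 10^9) = 14.9191

Final answer: vₚ/vₐ = 14.92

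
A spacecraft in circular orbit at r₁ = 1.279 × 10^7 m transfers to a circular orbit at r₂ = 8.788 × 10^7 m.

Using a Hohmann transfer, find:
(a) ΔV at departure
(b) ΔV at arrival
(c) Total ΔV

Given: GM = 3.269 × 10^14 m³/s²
r₁ = 1.279 × 10^7 m
r₂ = 8.788 × 10^7 m
GM = 3.269 × 10^14 m³/s²
Transfer ellipse: a_t = (r₁ + r₂)/2 = 5.0335 × 10^7 m
Circular speed at r₁: v₁ = √(GM/r₁) = 5055.59 m/s
Transfer speed at r₁ (periapsis): v₁ₜ = √(GM(2/r₁ − 1/a_t)) = 6680.09 m/s
(a) ΔV₁ = v₁ₜ − v₁ = 1624.49 m/s ≈ 1.624 km/s
Circular speed at r₂: v₂ = √(GM/r₂) = 1928.69 m/s
Transfer speed at r₂ (apoapsis): v₂ₜ = √(GM(2/r₂ − 1/a_t)) = 972.216 m/s
(b) ΔV₂ = v₂ − v₂ₜ = 956.474 m/s ≈ 956.5 m/s
(c) ΔV_total = ΔV₁ + ΔV₂ = 2580.97 m/s ≈ 2.581 km/s

Final answer:
(a) ΔV₁ = 1.624 km/s
(b) ΔV₂ = 956.5 m/s
(c) ΔV_total = 2.581 km/s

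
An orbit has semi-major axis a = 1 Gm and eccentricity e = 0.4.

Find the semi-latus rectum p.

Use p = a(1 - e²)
a = 1 Gm = 1 × 10^9 m
e = 0.4,  e² = 0.16,  1 − e² = 0.84
p = a(1 − e²) = 1 × 10^9 m × 0.84 = 8.4 × 10^8 m ≈ 840 Mm

Final answer: p = 840 Mm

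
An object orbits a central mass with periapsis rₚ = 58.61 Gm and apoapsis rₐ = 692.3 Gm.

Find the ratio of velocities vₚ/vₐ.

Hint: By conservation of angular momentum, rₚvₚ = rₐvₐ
rₚ = 58.61 Gm = 5.861 × 10^10 m
rₐ = 692.3 Gm = 6.923 × 10^11 m
rₚvₚ = rₐvₐ  ⇒  vₚ/vₐ = rₐ/rₚ
vₚ/vₐ = (6.923 × 10^11) / (5.861 × 10^10) = 11.812

Final answer: vₚ/vₐ = 11.81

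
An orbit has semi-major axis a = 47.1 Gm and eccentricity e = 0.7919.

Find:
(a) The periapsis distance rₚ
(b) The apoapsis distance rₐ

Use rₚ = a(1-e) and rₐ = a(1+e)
a = 47.1 Gm = 4.71 × 10^10 m
e = 0.7919:  1 − e = 0.2081,  1 + e = 1.7919
(a) rₚ = a(1 − e) = 4.71 × 10^10 m × 0.2081 = 9.80151 × 10^9 m ≈ 9.802 Gm
(b) rₐ = a(1 + e) = 4.71 × 10^10 m × 1.7919 = 8.43985 × 10^10 m ≈ 84.4 Gm

Final answer:
(a) rₚ = 9.802 Gm
(b) rₐ = 84.4 Gm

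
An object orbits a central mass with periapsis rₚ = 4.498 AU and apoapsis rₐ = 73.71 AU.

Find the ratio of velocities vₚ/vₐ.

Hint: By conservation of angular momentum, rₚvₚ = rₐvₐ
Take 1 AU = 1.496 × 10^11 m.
rₚ = 4.498 AU = 6.72901 × 10^11 m
rₐ = 73.71 AU = 1.1027 × 10^13 m
rₚvₚ = rₐvₐ  ⇒  vₚ/vₐ = rₐ/rₚ
vₚ/vₐ = (1.1027 × 10^13) / (6.72901 × 10^11) = 16.3873

Final answer: vₚ/vₐ = 16.39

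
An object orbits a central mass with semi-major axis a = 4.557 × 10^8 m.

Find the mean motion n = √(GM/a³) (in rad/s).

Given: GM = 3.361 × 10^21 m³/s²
a = 4.557 × 10^8 m
GM = 3.361 × 10^21 m³/s²
a³ = 9.46318 × 10^25 m³
GM/a³ = (3.361 × 10^21) / (9.46318 × 10^25) = 3.55166 × 10^-5 s⁻²
n = √(GM/a³) = 0.00595958 rad/s ≈ 0.00596 rad/s

Final answer: n = 0.00596 rad/s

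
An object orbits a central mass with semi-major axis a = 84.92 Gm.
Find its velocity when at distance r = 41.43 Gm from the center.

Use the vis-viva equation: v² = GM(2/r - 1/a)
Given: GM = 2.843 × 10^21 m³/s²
a = 84.92 Gm = 8.492 × 10^10 m
r = 41.43 Gm = 4.143 × 10^10 m
GM = 2.843 × 10^21 m³/s²
2/r − 1/a = 4.82742 × 10^-11 − 1.17758 × 10^-11 = 3.64984 × 10^-11 m⁻¹
v² = GM (2/r − 1/a) = 1.03765 × 10^11 m²/s²
v = 322126 m/s ≈ 322.1 km/s

Final answer: 322.1 km/s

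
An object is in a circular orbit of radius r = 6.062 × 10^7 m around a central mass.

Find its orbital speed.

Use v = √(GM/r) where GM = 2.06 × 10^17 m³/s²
r = 6.062 × 10^7 m
GM = 2.06 × 10^17 m³/s²
GM/r = (2.06 × 10^17) / (6.062 × 10^7) = 3.39822 × 10^9 m²/s²
v = √(GM/r) = 58294.2 m/s ≈ 58.29 km/s

Final answer: 58.29 km/s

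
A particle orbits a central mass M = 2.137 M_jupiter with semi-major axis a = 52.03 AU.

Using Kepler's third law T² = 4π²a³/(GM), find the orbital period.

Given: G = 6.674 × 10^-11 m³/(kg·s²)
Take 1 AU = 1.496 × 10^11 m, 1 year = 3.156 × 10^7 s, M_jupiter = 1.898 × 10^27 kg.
M = 2.137 M_jupiter = 4.05603 × 10^27 kg
GM = G × M = 6.674 × 10^-11 × 4.05603 × 10^27 = 2.70699 × 10^17 m³/s²
a = 52.03 AU = 7.78369 × 10^12 m
a³ = 4.71581 × 10^38 m³
T = 2π √(a³/GM) = 2π √((4.71581 × 10^38) / (2.70699 × 10^17)) = 2π × 4.17383 × 10^10 s
T = 2.62249 × 10^11 s ≈ 8310 years

Final answer: 8310 years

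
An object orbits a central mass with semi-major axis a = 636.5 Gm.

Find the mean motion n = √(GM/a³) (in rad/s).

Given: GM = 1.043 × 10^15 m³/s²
a = 636.5 Gm = 6.365 × 10^11 m
GM = 1.043 × 10^15 m³/s²
a³ = 2.57867 × 10^35 m³
GM/a³ = (1.043 × 10^15) / (2.57867 × 10^35) = 4.04473 × 10^-21 s⁻²
n = √(GM/a³) = 6.35982 × 10^-11 rad/s ≈ 6.36 × 10^-11 rad/s

Final answer: n = 6.36 × 10^-11 rad/s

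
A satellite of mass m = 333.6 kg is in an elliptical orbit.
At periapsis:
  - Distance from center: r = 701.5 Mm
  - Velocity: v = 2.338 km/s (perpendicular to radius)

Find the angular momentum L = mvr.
r = 701.5 Mm = 7.015 × 10^8 m
v = 2.338 km/s = 2338 m/s
vr = 2338 × 7.015 × 10^8 = 1.64011 × 10^12 m²/s
L = m × vr = 333.6 × 1.64011 × 10^12 = 5.4714 × 10^14 kg·m²/s ≈ 5.471 × 10^14 kg·m²/s

Final answer: L = 5.471 × 10^14 kg·m²/s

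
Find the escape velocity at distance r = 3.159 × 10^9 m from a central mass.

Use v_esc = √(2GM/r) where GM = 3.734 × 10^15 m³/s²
r = 3.159 × 10^9 m
GM = 3.734 × 10^15 m³/s²
2GM/r = 2 × (3.734 × 10^15) / (3.159 × 10^9) = 2.36404 × 10^6 m²/s²
v_esc = √(2GM/r) = 1537.54 m/s ≈ 1.538 km/s

Final answer: 1.538 km/s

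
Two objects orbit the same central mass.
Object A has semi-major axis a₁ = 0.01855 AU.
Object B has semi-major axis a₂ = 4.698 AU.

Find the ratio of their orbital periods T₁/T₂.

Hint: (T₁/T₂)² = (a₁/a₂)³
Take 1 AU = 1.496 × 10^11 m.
a₁ = 0.01855 AU = 2.77508 × 10^9 m
a₂ = 4.698 AU = 7.02821 × 10^11 m
a₁/a₂ = 0.00394849
T₁/T₂ = (a₁/a₂)^(3/2) = (0.00394849)^1.5 = 0.000248111

Final answer: T₁/T₂ = 0.0002481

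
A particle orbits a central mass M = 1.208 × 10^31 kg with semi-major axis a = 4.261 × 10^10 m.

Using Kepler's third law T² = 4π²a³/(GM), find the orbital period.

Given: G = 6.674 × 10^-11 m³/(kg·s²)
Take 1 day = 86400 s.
M = 1.208 × 10^31 kg
GM = G × M = 6.674 × 10^-11 × 1.208 × 10^31 = 8.06219 × 10^20 m³/s²
a = 4.261 × 10^10 m
a³ = 7.73632 × 10^31 m³
T = 2π √(a³/GM) = 2π √((7.73632 × 10^31) / (8.06219 × 10^20)) = 2π × 309771 s
T = 1.94635 × 10^6 s ≈ 22.53 days

Final answer: 22.53 days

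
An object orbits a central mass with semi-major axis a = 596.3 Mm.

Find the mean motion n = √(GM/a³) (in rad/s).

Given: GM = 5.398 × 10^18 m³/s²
a = 596.3 Mm = 5.963 × 10^8 m
GM = 5.398 × 10^18 m³/s²
a³ = 2.12029 × 10^26 m³
GM/a³ = (5.398 × 10^18) / (2.12029 × 10^26) = 2.54588 × 10^-8 s⁻²
n = √(GM/a³) = 0.000159558 rad/s ≈ 0.0001596 rad/s

Final answer: n = 0.0001596 rad/s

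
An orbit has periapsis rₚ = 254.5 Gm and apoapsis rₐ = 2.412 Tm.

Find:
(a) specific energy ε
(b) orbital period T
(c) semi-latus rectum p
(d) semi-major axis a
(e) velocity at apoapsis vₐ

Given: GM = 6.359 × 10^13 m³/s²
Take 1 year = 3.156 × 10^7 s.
rₚ = 254.5 Gm = 2.545 × 10^11 m
rₐ = 2.412 Tm = 2.412 × 10^12 m
GM = 6.359 × 10^13 m³/s²
a = (rₚ + rₐ)/2 = 1.33325 × 10^12 m
e = (rₐ − rₚ)/(rₐ + rₚ) = (2.1575 × 10^12) / (2.6665 × 10^12) = 0.809113
(a) 2a = 2.6665 × 10^12 m;  ε = −GM/(2a) = -23.8477 J/kg ≈ -23.85 J/kg
(b) a³ = 2.36993 × 10^36 m³;  T = 2π √(a³/GM) = 2π × 1.93051 × 10^11 s = 1.21298 × 10^12 s ≈ 3.843 × 10^4 years
(c) 1 − e² = 0.345336;  p = a(1 − e²) = 1.33325 × 10^12 × 0.345336 = 4.60419 × 10^11 m ≈ 460.4 Gm
(d) a = 1.33325 × 10^12 m ≈ 1.333 Tm
(e) vₐ² = GM (2/rₐ − 1/a) = 6.359 × 10^13 × (8.29187 × 10^-13 − 7.50047 × 10^-13) = 5.03255 m²/s²;  vₐ = 2.24333 m/s ≈ 2.243 m/s

Final answer:
(a) specific energy ε = -23.85 J/kg
(b) orbital period T = 3.843 × 10^4 years
(c) semi-latus rectum p = 460.4 Gm
(d) semi-major axis a = 1.333 Tm
(e) velocity at apoapsis vₐ = 2.243 m/s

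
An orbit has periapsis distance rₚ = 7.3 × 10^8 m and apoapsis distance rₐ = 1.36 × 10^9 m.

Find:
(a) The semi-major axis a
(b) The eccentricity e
rₚ = 7.3 × 10^8 m
rₐ = 1.36 × 10^9 m
(a) a = (rₚ + rₐ)/2 = 1.045 × 10^9 m ≈ 1.045 × 10^9 m
(b) e = (rₐ − rₚ)/(rₐ + rₚ) = (6.3 × 10^8) / (2.09 × 10^9) = 0.301435

Final answer:
(a) a = 1.045 × 10^9 m
(b) e = 0.3014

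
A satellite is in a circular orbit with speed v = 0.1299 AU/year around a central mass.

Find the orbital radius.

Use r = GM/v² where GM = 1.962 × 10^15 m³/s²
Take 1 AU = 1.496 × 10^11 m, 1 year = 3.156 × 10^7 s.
v = 0.1299 AU/year = 615.749 m/s
GM = 1.962 × 10^15 m³/s²
v² = 379147 m²/s²
r = GM/v² = (1.962 × 10^15) / 379147 = 5.17478 × 10^9 m ≈ 0.03459 AU

Final answer: 0.03459 AU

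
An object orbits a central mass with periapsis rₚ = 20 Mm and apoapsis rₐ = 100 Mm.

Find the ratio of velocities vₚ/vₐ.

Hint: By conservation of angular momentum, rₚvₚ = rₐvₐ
rₚ = 20 Mm = 2 × 10^7 m
rₐ = 100 Mm = 1 × 10^8 m
rₚvₚ = rₐvₐ  ⇒  vₚ/vₐ = rₐ/rₚ
vₚ/vₐ = (1 × 10^8) / (2 × 10^7) = 5

Final answer: vₚ/vₐ = 5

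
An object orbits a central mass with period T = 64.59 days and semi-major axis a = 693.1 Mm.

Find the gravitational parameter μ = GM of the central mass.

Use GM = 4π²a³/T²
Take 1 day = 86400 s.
T = 64.59 days = 5.58058 × 10^6 s
a = 693.1 Mm = 6.931 × 10^8 m
a³ = 3.32957 × 10^26 m³
T² = 3.11428 × 10^13 s²
GM = 4π² × (3.32957 × 10^26) / (3.11428 × 10^13) = 4.22075 × 10^14 m³/s²
GM ≈ 4.221 × 10^14 m³/s²

Final answer: GM = 4.221 × 10^14 m³/s²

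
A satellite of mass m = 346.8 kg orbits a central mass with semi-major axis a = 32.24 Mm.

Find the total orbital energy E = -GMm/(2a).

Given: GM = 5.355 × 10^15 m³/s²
a = 32.24 Mm = 3.224 × 10^7 m
GM = 5.355 × 10^15 m³/s²
2a = 6.448 × 10^7 m
GMm = 5.355 × 10^15 × 346.8 = 1.85711 × 10^18 m³·kg/s²
E = −GMm/(2a) = -2.88014 × 10^10 J ≈ -28.8 GJ

Final answer: -28.8 GJ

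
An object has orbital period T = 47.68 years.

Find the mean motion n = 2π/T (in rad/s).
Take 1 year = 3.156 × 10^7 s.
T = 47.68 years = 1.50478 × 10^9 s
n = 2π / (1.50478 × 10^9 s) = 4.17548 × 10^-9 rad/s ≈ 4.175 × 10^-9 rad/s

Final answer: n = 4.175 × 10^-9 rad/s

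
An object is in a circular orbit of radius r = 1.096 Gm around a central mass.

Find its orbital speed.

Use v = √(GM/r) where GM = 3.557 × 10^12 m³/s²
r = 1.096 Gm = 1.096 × 10^9 m
GM = 3.557 × 10^12 m³/s²
GM/r = (3.557 × 10^12) / (1.096 × 10^9) = 3245.44 m²/s²
v = √(GM/r) = 56.9687 m/s ≈ 56.97 m/s

Final answer: 56.97 m/s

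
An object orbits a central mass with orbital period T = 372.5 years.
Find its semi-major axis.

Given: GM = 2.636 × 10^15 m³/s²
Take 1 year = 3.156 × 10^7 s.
T = 372.5 years = 1.17561 × 10^10 s
GM = 2.636 × 10^15 m³/s²
Kepler's third law: a³ = GM T² / (4π²)
T² = 1.38206 × 10^20 s²
a³ = (2.636 × 10^15) × (1.38206 × 10^20) / (4π²) = 9.2281 × 10^33 m³
a = (a³)^(1/3) = 2.09751 × 10^11 m ≈ 209.8 Gm

Final answer: 209.8 Gm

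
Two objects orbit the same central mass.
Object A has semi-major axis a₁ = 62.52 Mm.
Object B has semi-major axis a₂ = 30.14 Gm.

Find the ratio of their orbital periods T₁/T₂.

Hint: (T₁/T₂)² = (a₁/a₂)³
a₁ = 62.52 Mm = 6.252 × 10^7 m
a₂ = 30.14 Gm = 3.014 × 10^10 m
a₁/a₂ = 0.00207432
T₁/T₂ = (a₁/a₂)^(3/2) = (0.00207432)^1.5 = 9.44743 × 10^-5

Final answer: T₁/T₂ = 9.447 × 10^-5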